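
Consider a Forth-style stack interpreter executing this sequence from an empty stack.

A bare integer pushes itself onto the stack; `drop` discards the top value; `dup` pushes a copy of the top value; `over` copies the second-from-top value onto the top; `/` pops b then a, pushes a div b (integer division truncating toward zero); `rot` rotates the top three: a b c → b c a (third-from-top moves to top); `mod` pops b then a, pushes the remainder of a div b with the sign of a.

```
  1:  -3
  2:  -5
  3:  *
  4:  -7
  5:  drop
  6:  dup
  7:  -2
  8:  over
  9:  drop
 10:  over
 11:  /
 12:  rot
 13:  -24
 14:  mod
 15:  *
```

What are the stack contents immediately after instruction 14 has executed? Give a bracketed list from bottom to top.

-3   -> [-3]
-5   -> [-3, -5]
*    -> [15]
-7   -> [15, -7]
drop -> [15]
dup  -> [15, 15]
-2   -> [15, 15, -2]
over -> [15, 15, -2, 15]
drop -> [15, 15, -2]
over -> [15, 15, -2, 15]
/    -> [15, 15, 0]
rot  -> [15, 0, 15]
-24  -> [15, 0, 15, -24]
mod  -> [15, 0, 15]

[15, 0, 15]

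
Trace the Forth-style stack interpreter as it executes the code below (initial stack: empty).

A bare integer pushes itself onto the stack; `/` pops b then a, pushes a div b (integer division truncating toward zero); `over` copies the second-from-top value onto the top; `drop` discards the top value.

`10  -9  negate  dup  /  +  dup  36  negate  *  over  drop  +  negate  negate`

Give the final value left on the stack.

10      [10]
-9      [10, -9]
negate  [10, 9]
dup     [10, 9, 9]
/       [10, 1]
+       [11]
dup     [11, 11]
36      [11, 11, 36]
negate  [11, 11, -36]
*       [11, -396]
over    [11, -396, 11]
drop    [11, -396]
+       [-385]
negate  [385]
negate  [-385]

-385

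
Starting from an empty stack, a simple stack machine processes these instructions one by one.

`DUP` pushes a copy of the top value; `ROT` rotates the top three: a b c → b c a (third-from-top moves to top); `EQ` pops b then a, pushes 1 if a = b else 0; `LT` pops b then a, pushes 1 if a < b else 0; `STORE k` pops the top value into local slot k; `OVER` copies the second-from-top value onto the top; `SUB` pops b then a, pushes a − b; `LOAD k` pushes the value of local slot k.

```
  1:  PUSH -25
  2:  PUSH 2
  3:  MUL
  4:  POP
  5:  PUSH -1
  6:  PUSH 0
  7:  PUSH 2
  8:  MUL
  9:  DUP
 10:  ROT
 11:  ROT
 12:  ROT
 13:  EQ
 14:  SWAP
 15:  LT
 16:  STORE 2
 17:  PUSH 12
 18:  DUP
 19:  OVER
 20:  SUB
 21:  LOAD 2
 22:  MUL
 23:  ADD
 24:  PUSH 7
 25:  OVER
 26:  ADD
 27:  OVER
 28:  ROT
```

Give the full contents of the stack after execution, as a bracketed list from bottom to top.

PUSH -25 → [-25]
PUSH 2   → [-25, 2]
MUL      → [-50]
POP      → []
PUSH -1  → [-1]
PUSH 0   → [-1, 0]
PUSH 2   → [-1, 0, 2]
MUL      → [-1, 0]
DUP      → [-1, 0, 0]
ROT      → [0, 0, -1]
ROT      → [0, -1, 0]
ROT      → [-1, 0, 0]
EQ       → [-1, 1]
SWAP     → [1, -1]
LT       → [0]
STORE 2  → []
PUSH 12  → [12]
DUP      → [12, 12]
OVER     → [12, 12, 12]
SUB      → [12, 0]
LOAD 2   → [12, 0, 0]
MUL      → [12, 0]
ADD      → [12]
PUSH 7   → [12, 7]
OVER     → [12, 7, 12]
ADD      → [12, 19]
OVER     → [12, 19, 12]
ROT      → [19, 12, 12]

[19, 12, 12]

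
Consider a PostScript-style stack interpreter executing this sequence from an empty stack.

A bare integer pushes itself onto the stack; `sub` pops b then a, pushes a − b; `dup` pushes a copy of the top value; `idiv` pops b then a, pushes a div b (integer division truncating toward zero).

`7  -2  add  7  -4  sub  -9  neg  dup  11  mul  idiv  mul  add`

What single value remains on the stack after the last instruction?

5

7     [7]
-2    [7, -2]
add   [5]
7     [5, 7]
-4    [5, 7, -4]
sub   [5, 11]
-9    [5, 11, -9]
neg   [5, 11, 9]
dup   [5, 11, 9, 9]
11    [5, 11, 9, 9, 11]
mul   [5, 11, 9, 99]
idiv  [5, 11, 0]
mul   [5, 0]
add   [5]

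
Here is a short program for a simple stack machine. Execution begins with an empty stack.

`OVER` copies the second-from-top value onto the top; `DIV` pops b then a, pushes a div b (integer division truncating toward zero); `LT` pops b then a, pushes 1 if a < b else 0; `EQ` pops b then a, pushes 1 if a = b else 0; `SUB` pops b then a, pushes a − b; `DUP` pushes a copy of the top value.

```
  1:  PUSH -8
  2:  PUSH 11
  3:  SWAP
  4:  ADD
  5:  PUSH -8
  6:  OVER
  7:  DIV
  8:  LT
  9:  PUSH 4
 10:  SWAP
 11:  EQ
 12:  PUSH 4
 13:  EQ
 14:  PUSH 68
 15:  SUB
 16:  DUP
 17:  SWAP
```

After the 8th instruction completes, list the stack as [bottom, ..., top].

PUSH -8 : -8
PUSH 11 : -8 11
SWAP    : 11 -8
ADD     : 3
PUSH -8 : 3 -8
OVER    : 3 -8 3
DIV     : 3 -2
LT      : 0

[0]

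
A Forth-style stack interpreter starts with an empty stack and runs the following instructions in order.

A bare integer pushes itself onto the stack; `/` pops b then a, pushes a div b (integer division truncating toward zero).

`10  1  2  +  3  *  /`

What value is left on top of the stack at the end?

10 : 10
1  : 10 1
2  : 10 1 2
+  : 10 3
3  : 10 3 3
*  : 10 9
/  : 1

1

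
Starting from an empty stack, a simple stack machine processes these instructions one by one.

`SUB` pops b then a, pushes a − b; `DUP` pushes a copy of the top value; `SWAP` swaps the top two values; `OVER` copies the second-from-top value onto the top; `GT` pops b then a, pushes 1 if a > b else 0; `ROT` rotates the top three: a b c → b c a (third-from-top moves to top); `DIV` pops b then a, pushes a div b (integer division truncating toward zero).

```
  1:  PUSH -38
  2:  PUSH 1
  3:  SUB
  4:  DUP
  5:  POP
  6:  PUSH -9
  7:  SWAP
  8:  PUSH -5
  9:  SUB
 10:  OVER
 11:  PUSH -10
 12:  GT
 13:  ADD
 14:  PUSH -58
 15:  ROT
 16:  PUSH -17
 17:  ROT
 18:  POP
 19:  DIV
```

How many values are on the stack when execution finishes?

2

PUSH -38  -38
PUSH 1    -38 1
SUB       -39
DUP       -39 -39
POP       -39
PUSH -9   -39 -9
SWAP      -9 -39
PUSH -5   -9 -39 -5
SUB       -9 -34
OVER      -9 -34 -9
PUSH -10  -9 -34 -9 -10
GT        -9 -34 1
ADD       -9 -33
PUSH -58  -9 -33 -58
ROT       -33 -58 -9
PUSH -17  -33 -58 -9 -17
ROT       -33 -9 -17 -58
POP       -33 -9 -17
DIV       -33 0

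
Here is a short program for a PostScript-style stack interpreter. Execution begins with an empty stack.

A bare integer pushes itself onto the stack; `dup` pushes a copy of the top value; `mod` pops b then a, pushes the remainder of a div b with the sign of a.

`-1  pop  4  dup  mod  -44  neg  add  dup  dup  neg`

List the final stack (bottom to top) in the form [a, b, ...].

[44, 44, -44]

-1  -> [-1]
pop -> []
4   -> [4]
dup -> [4, 4]
mod -> [0]
-44 -> [0, -44]
neg -> [0, 44]
add -> [44]
dup -> [44, 44]
dup -> [44, 44, 44]
neg -> [44, 44, -44]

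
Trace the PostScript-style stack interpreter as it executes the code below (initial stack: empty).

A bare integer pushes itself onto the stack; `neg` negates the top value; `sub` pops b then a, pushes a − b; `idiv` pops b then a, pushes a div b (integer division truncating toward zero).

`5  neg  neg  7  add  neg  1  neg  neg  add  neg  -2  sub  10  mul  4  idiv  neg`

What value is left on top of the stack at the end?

-32

5    -> 5
neg  -> -5
neg  -> 5
7    -> 5 7
add  -> 12
neg  -> -12
1    -> -12 1
neg  -> -12 -1
neg  -> -12 1
add  -> -11
neg  -> 11
-2   -> 11 -2
sub  -> 13
10   -> 13 10
mul  -> 130
4    -> 130 4
idiv -> 32
neg  -> -32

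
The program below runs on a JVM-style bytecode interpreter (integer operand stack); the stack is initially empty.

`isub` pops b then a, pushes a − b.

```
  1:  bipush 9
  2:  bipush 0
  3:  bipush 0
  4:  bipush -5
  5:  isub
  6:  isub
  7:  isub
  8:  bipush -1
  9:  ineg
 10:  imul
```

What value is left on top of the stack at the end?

14

bipush 9  : 9
bipush 0  : 9 0
bipush 0  : 9 0 0
bipush -5 : 9 0 0 -5
isub      : 9 0 5
isub      : 9 -5
isub      : 14
bipush -1 : 14 -1
ineg      : 14 1
imul      : 14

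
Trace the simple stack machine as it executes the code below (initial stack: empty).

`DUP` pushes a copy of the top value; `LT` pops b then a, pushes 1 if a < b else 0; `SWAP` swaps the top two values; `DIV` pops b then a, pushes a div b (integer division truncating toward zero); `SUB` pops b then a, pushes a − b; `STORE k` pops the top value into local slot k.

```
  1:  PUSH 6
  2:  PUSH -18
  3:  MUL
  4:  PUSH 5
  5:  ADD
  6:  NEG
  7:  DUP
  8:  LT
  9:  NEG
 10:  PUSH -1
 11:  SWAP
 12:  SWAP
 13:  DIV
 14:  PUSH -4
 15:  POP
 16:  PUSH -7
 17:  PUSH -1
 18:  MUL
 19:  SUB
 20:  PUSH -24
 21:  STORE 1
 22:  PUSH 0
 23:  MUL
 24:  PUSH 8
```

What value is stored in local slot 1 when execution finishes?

PUSH 6   : [6]
PUSH -18 : [6, -18]
MUL      : [-108]
PUSH 5   : [-108, 5]
ADD      : [-103]
NEG      : [103]
DUP      : [103, 103]
LT       : [0]
NEG      : [0]
PUSH -1  : [0, -1]
SWAP     : [-1, 0]
SWAP     : [0, -1]
DIV      : [0]
PUSH -4  : [0, -4]
POP      : [0]
PUSH -7  : [0, -7]
PUSH -1  : [0, -7, -1]
MUL      : [0, 7]
SUB      : [-7]
PUSH -24 : [-7, -24]
STORE 1  : [-7]
PUSH 0   : [-7, 0]
MUL      : [0]
PUSH 8   : [0, 8]

-24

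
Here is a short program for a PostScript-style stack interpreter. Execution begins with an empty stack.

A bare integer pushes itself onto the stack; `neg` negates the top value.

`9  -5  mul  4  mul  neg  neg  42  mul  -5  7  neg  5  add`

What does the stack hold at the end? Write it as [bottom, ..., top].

[-7560, -5, -2]

9    [9]
-5   [9, -5]
mul  [-45]
4    [-45, 4]
mul  [-180]
neg  [180]
neg  [-180]
42   [-180, 42]
mul  [-7560]
-5   [-7560, -5]
7    [-7560, -5, 7]
neg  [-7560, -5, -7]
5    [-7560, -5, -7, 5]
add  [-7560, -5, -2]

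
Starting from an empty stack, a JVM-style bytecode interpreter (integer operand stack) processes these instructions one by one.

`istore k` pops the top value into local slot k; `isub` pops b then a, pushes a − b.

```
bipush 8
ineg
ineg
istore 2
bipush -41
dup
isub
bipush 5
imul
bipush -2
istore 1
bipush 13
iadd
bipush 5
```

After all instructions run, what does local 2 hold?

bipush 8   : 8
ineg       : -8
ineg       : 8
istore 2   : (empty)
bipush -41 : -41
dup        : -41 -41
isub       : 0
bipush 5   : 0 5
imul       : 0
bipush -2  : 0 -2
istore 1   : 0
bipush 13  : 0 13
iadd       : 13
bipush 5   : 13 5

8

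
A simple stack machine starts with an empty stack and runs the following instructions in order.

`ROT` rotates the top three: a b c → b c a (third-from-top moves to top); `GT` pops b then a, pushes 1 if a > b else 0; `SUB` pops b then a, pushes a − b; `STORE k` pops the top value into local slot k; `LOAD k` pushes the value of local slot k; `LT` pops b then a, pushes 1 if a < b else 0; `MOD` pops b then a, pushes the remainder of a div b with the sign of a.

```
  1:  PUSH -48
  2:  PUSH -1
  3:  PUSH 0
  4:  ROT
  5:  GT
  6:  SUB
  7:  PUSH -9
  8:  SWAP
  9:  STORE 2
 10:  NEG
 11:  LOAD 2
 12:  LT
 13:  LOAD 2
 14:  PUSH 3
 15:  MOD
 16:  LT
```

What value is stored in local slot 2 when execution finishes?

PUSH -48 : [-48]
PUSH -1  : [-48, -1]
PUSH 0   : [-48, -1, 0]
ROT      : [-1, 0, -48]
GT       : [-1, 1]
SUB      : [-2]
PUSH -9  : [-2, -9]
SWAP     : [-9, -2]
STORE 2  : [-9]
NEG      : [9]
LOAD 2   : [9, -2]
LT       : [0]
LOAD 2   : [0, -2]
PUSH 3   : [0, -2, 3]
MOD      : [0, -2]
LT       : [0]

-2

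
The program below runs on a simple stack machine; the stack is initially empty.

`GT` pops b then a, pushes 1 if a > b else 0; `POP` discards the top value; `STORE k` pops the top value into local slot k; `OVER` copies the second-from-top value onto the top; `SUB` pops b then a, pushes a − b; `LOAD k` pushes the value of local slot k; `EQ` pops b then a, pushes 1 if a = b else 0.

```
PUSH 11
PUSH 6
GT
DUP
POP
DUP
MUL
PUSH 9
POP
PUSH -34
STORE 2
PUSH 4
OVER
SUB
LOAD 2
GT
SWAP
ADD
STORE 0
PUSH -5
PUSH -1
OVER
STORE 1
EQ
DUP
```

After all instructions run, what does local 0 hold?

PUSH 11  → 11
PUSH 6   → 11 6
GT       → 1
DUP      → 1 1
POP      → 1
DUP      → 1 1
MUL      → 1
PUSH 9   → 1 9
POP      → 1
PUSH -34 → 1 -34
STORE 2  → 1
PUSH 4   → 1 4
OVER     → 1 4 1
SUB      → 1 3
LOAD 2   → 1 3 -34
GT       → 1 1
SWAP     → 1 1
ADD      → 2
STORE 0  → (empty)
PUSH -5  → -5
PUSH -1  → -5 -1
OVER     → -5 -1 -5
STORE 1  → -5 -1
EQ       → 0
DUP      → 0 0

2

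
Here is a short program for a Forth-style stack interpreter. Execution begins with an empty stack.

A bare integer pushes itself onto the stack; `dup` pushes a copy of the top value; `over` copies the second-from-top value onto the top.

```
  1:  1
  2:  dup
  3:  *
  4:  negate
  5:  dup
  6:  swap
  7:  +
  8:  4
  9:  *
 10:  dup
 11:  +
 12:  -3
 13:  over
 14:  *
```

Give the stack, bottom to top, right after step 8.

[-2, 4]

1      : 1
dup    : 1 1
*      : 1
negate : -1
dup    : -1 -1
swap   : -1 -1
+      : -2
4      : -2 4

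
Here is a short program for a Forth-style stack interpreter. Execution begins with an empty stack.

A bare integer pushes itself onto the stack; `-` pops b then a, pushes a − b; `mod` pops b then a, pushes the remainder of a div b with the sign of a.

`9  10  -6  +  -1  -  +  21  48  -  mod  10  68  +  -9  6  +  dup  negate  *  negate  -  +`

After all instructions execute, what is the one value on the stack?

83

9      → [9]
10     → [9, 10]
-6     → [9, 10, -6]
+      → [9, 4]
-1     → [9, 4, -1]
-      → [9, 5]
+      → [14]
21     → [14, 21]
48     → [14, 21, 48]
-      → [14, -27]
mod    → [14]
10     → [14, 10]
68     → [14, 10, 68]
+      → [14, 78]
-9     → [14, 78, -9]
6      → [14, 78, -9, 6]
+      → [14, 78, -3]
dup    → [14, 78, -3, -3]
negate → [14, 78, -3, 3]
*      → [14, 78, -9]
negate → [14, 78, 9]
-      → [14, 69]
+      → [83]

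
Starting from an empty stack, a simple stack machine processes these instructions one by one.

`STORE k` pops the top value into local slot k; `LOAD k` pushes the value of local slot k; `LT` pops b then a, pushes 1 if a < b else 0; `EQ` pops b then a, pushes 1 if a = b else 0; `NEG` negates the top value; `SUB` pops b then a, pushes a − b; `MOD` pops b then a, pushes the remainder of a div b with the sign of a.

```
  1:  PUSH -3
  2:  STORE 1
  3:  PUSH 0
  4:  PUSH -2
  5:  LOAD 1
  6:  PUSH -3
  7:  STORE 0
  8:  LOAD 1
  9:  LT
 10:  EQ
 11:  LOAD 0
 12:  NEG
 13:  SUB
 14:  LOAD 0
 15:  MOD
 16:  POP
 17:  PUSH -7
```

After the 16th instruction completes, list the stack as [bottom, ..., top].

PUSH -3 : -3
STORE 1 : (empty)
PUSH 0  : 0
PUSH -2 : 0 -2
LOAD 1  : 0 -2 -3
PUSH -3 : 0 -2 -3 -3
STORE 0 : 0 -2 -3
LOAD 1  : 0 -2 -3 -3
LT      : 0 -2 0
EQ      : 0 0
LOAD 0  : 0 0 -3
NEG     : 0 0 3
SUB     : 0 -3
LOAD 0  : 0 -3 -3
MOD     : 0 0
POP     : 0

[0]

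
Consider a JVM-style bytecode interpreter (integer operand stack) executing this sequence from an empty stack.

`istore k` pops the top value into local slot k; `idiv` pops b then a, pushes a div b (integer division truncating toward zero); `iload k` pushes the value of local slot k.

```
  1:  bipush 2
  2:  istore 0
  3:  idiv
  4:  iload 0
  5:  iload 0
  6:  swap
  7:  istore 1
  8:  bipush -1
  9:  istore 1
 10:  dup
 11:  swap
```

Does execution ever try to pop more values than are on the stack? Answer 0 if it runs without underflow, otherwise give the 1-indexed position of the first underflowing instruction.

bipush 2 -> 2
istore 0 -> (empty)
idiv  — needs 2 operands, stack has 0 → underflow

3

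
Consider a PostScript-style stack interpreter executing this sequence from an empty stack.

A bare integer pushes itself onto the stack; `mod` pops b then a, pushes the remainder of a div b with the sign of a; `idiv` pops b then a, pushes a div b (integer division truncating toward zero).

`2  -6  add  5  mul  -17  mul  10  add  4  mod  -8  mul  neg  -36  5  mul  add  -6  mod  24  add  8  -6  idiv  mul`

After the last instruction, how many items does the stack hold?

1

2    -> [2]
-6   -> [2, -6]
add  -> [-4]
5    -> [-4, 5]
mul  -> [-20]
-17  -> [-20, -17]
mul  -> [340]
10   -> [340, 10]
add  -> [350]
4    -> [350, 4]
mod  -> [2]
-8   -> [2, -8]
mul  -> [-16]
neg  -> [16]
-36  -> [16, -36]
5    -> [16, -36, 5]
mul  -> [16, -180]
add  -> [-164]
-6   -> [-164, -6]
mod  -> [-2]
24   -> [-2, 24]
add  -> [22]
8    -> [22, 8]
-6   -> [22, 8, -6]
idiv -> [22, -1]
mul  -> [-22]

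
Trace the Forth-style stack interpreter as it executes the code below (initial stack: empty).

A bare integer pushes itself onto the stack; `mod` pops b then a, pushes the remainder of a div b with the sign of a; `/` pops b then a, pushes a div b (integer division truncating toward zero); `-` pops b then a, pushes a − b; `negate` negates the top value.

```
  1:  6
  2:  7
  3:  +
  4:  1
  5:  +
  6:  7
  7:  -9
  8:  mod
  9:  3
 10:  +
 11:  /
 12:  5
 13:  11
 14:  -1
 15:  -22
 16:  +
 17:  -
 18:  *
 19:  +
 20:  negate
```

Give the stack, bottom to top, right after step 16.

[1, 5, 11, -23]

6   -> 6
7   -> 6 7
+   -> 13
1   -> 13 1
+   -> 14
7   -> 14 7
-9  -> 14 7 -9
mod -> 14 7
3   -> 14 7 3
+   -> 14 10
/   -> 1
5   -> 1 5
11  -> 1 5 11
-1  -> 1 5 11 -1
-22 -> 1 5 11 -1 -22
+   -> 1 5 11 -23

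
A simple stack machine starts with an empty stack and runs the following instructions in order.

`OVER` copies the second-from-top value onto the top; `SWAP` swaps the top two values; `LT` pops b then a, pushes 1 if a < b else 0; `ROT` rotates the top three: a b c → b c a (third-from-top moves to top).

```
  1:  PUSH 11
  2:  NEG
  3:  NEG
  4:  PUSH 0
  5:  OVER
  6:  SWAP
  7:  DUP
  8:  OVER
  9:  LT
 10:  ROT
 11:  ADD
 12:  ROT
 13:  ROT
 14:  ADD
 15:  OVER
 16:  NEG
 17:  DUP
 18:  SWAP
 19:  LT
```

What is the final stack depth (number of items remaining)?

PUSH 11 -> [11]
NEG     -> [-11]
NEG     -> [11]
PUSH 0  -> [11, 0]
OVER    -> [11, 0, 11]
SWAP    -> [11, 11, 0]
DUP     -> [11, 11, 0, 0]
OVER    -> [11, 11, 0, 0, 0]
LT      -> [11, 11, 0, 0]
ROT     -> [11, 0, 0, 11]
ADD     -> [11, 0, 11]
ROT     -> [0, 11, 11]
ROT     -> [11, 11, 0]
ADD     -> [11, 11]
OVER    -> [11, 11, 11]
NEG     -> [11, 11, -11]
DUP     -> [11, 11, -11, -11]
SWAP    -> [11, 11, -11, -11]
LT      -> [11, 11, 0]

3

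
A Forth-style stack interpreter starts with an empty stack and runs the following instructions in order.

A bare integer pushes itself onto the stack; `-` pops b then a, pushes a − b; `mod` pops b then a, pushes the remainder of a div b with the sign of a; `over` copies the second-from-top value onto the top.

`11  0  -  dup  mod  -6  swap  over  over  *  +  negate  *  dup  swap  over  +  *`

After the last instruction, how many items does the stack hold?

1

11     : 11
0      : 11 0
-      : 11
dup    : 11 11
mod    : 0
-6     : 0 -6
swap   : -6 0
over   : -6 0 -6
over   : -6 0 -6 0
*      : -6 0 0
+      : -6 0
negate : -6 0
*      : 0
dup    : 0 0
swap   : 0 0
over   : 0 0 0
+      : 0 0
*      : 0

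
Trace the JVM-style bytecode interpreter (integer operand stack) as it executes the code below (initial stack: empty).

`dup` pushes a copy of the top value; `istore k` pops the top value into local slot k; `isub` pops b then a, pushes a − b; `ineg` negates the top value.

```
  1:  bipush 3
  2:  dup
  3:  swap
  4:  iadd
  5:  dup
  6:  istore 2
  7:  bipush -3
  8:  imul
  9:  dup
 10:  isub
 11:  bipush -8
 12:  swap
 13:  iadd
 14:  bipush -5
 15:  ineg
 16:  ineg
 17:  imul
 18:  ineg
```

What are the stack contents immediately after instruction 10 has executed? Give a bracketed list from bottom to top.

[0]

bipush 3  -> [3]
dup       -> [3, 3]
swap      -> [3, 3]
iadd      -> [6]
dup       -> [6, 6]
istore 2  -> [6]
bipush -3 -> [6, -3]
imul      -> [-18]
dup       -> [-18, -18]
isub      -> [0]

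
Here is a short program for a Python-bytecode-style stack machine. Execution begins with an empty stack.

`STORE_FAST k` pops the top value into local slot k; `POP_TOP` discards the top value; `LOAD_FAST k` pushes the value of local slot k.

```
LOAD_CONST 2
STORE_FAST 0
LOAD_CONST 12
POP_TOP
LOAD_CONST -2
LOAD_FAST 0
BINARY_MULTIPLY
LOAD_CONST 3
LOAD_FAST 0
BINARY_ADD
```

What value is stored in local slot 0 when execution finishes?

LOAD_CONST 2    : [2]
STORE_FAST 0    : []
LOAD_CONST 12   : [12]
POP_TOP         : []
LOAD_CONST -2   : [-2]
LOAD_FAST 0     : [-2, 2]
BINARY_MULTIPLY : [-4]
LOAD_CONST 3    : [-4, 3]
LOAD_FAST 0     : [-4, 3, 2]
BINARY_ADD      : [-4, 5]

2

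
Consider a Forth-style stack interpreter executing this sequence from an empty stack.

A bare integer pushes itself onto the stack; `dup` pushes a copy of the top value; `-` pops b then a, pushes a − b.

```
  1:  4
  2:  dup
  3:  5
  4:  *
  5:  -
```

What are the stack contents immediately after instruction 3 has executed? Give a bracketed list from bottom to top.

[4, 4, 5]

4   → 4
dup → 4 4
5   → 4 4 5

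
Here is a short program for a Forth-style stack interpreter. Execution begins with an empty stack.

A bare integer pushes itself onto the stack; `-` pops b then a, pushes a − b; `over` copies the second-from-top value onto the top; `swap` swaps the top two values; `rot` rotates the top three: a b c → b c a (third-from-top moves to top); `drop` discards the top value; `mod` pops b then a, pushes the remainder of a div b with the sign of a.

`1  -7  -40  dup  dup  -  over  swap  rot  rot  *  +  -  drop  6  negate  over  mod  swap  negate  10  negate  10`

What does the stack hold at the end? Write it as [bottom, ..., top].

[0, -1, -10, 10]

1       1
-7      1 -7
-40     1 -7 -40
dup     1 -7 -40 -40
dup     1 -7 -40 -40 -40
-       1 -7 -40 0
over    1 -7 -40 0 -40
swap    1 -7 -40 -40 0
rot     1 -7 -40 0 -40
rot     1 -7 0 -40 -40
*       1 -7 0 1600
+       1 -7 1600
-       1 -1607
drop    1
6       1 6
negate  1 -6
over    1 -6 1
mod     1 0
swap    0 1
negate  0 -1
10      0 -1 10
negate  0 -1 -10
10      0 -1 -10 10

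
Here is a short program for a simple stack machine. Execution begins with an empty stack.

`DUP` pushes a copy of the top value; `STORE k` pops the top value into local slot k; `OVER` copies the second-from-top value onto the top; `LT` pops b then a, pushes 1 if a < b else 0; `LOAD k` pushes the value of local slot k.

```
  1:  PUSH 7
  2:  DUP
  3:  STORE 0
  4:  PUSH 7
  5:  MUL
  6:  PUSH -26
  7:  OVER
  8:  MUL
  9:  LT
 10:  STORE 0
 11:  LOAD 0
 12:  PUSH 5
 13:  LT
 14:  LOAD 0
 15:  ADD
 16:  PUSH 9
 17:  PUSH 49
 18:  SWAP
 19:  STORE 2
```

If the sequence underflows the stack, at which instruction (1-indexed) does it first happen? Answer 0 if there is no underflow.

PUSH 7    [7]
DUP       [7, 7]
STORE 0   [7]
PUSH 7    [7, 7]
MUL       [49]
PUSH -26  [49, -26]
OVER      [49, -26, 49]
MUL       [49, -1274]
LT        [0]
STORE 0   []
LOAD 0    [0]
PUSH 5    [0, 5]
LT        [1]
LOAD 0    [1, 0]
ADD       [1]
PUSH 9    [1, 9]
PUSH 49   [1, 9, 49]
SWAP      [1, 49, 9]
STORE 2   [1, 49]

0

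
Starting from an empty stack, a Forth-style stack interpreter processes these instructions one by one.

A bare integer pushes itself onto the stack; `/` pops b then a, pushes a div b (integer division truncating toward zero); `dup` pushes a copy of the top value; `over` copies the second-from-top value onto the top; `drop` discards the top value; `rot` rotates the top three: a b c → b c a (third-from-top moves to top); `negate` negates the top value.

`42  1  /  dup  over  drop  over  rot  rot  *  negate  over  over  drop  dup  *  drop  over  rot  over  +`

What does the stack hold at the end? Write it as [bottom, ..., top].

42      42
1       42 1
/       42
dup     42 42
over    42 42 42
drop    42 42
over    42 42 42
rot     42 42 42
rot     42 42 42
*       42 1764
negate  42 -1764
over    42 -1764 42
over    42 -1764 42 -1764
drop    42 -1764 42
dup     42 -1764 42 42
*       42 -1764 1764
drop    42 -1764
over    42 -1764 42
rot     -1764 42 42
over    -1764 42 42 42
+       -1764 42 84

[-1764, 42, 84]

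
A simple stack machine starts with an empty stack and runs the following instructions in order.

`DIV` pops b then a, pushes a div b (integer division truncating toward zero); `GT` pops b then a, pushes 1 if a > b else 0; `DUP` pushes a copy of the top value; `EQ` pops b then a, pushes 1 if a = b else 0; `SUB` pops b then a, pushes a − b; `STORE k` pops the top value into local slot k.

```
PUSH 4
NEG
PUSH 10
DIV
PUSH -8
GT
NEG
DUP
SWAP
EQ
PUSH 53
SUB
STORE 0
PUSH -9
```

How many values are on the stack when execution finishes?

PUSH 4   [4]
NEG      [-4]
PUSH 10  [-4, 10]
DIV      [0]
PUSH -8  [0, -8]
GT       [1]
NEG      [-1]
DUP      [-1, -1]
SWAP     [-1, -1]
EQ       [1]
PUSH 53  [1, 53]
SUB      [-52]
STORE 0  []
PUSH -9  [-9]

1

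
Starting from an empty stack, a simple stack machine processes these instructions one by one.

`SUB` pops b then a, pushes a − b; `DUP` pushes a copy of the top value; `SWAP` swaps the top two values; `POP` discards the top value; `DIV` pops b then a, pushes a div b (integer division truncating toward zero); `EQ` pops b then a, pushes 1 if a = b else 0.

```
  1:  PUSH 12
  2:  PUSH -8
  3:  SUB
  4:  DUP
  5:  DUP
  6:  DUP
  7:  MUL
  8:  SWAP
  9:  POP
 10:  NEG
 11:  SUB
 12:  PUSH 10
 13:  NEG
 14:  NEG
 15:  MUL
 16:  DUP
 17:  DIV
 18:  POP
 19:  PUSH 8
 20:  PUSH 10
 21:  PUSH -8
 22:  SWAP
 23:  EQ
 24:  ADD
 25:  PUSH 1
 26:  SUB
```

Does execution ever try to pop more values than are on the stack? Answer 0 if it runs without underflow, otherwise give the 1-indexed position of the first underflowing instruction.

PUSH 12 : [12]
PUSH -8 : [12, -8]
SUB     : [20]
DUP     : [20, 20]
DUP     : [20, 20, 20]
DUP     : [20, 20, 20, 20]
MUL     : [20, 20, 400]
SWAP    : [20, 400, 20]
POP     : [20, 400]
NEG     : [20, -400]
SUB     : [420]
PUSH 10 : [420, 10]
NEG     : [420, -10]
NEG     : [420, 10]
MUL     : [4200]
DUP     : [4200, 4200]
DIV     : [1]
POP     : []
PUSH 8  : [8]
PUSH 10 : [8, 10]
PUSH -8 : [8, 10, -8]
SWAP    : [8, -8, 10]
EQ      : [8, 0]
ADD     : [8]
PUSH 1  : [8, 1]
SUB     : [7]

0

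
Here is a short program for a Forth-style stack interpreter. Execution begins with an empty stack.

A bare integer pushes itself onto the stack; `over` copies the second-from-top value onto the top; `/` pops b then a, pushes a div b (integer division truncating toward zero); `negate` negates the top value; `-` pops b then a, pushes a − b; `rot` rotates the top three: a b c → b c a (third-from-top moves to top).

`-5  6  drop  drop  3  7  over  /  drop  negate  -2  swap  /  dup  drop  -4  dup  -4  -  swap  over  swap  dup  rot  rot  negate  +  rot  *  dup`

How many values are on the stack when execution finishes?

-5      [-5]
6       [-5, 6]
drop    [-5]
drop    []
3       [3]
7       [3, 7]
over    [3, 7, 3]
/       [3, 2]
drop    [3]
negate  [-3]
-2      [-3, -2]
swap    [-2, -3]
/       [0]
dup     [0, 0]
drop    [0]
-4      [0, -4]
dup     [0, -4, -4]
-4      [0, -4, -4, -4]
-       [0, -4, 0]
swap    [0, 0, -4]
over    [0, 0, -4, 0]
swap    [0, 0, 0, -4]
dup     [0, 0, 0, -4, -4]
rot     [0, 0, -4, -4, 0]
rot     [0, 0, -4, 0, -4]
negate  [0, 0, -4, 0, 4]
+       [0, 0, -4, 4]
rot     [0, -4, 4, 0]
*       [0, -4, 0]
dup     [0, -4, 0, 0]

4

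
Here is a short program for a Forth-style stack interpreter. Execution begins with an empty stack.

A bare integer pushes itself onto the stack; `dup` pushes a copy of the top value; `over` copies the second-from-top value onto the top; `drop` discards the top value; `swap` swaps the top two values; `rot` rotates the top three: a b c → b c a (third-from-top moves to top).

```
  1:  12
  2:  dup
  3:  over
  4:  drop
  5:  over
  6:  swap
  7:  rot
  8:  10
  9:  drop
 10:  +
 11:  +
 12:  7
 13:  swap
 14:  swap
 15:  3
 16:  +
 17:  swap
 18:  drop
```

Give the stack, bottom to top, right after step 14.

[36, 7]

12    [12]
dup   [12, 12]
over  [12, 12, 12]
drop  [12, 12]
over  [12, 12, 12]
swap  [12, 12, 12]
rot   [12, 12, 12]
10    [12, 12, 12, 10]
drop  [12, 12, 12]
+     [12, 24]
+     [36]
7     [36, 7]
swap  [7, 36]
swap  [36, 7]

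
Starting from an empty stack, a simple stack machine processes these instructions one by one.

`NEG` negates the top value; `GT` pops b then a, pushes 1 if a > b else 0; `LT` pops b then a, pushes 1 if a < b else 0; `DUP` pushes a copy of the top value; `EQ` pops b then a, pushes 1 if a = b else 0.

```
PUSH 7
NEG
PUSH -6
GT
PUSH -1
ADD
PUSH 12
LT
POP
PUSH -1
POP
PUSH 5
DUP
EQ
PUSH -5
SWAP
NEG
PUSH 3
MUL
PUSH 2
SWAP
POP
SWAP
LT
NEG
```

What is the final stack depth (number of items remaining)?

1

PUSH 7  : 7
NEG     : -7
PUSH -6 : -7 -6
GT      : 0
PUSH -1 : 0 -1
ADD     : -1
PUSH 12 : -1 12
LT      : 1
POP     : (empty)
PUSH -1 : -1
POP     : (empty)
PUSH 5  : 5
DUP     : 5 5
EQ      : 1
PUSH -5 : 1 -5
SWAP    : -5 1
NEG     : -5 -1
PUSH 3  : -5 -1 3
MUL     : -5 -3
PUSH 2  : -5 -3 2
SWAP    : -5 2 -3
POP     : -5 2
SWAP    : 2 -5
LT      : 0
NEG     : 0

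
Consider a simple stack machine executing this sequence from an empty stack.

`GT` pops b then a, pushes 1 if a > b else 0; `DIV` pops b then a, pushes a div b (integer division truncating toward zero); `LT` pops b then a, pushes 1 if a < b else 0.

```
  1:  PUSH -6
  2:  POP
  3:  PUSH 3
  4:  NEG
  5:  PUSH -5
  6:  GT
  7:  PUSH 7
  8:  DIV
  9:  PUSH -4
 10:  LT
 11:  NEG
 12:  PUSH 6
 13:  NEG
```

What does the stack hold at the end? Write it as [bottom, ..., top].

PUSH -6  [-6]
POP      []
PUSH 3   [3]
NEG      [-3]
PUSH -5  [-3, -5]
GT       [1]
PUSH 7   [1, 7]
DIV      [0]
PUSH -4  [0, -4]
LT       [0]
NEG      [0]
PUSH 6   [0, 6]
NEG      [0, -6]

[0, -6]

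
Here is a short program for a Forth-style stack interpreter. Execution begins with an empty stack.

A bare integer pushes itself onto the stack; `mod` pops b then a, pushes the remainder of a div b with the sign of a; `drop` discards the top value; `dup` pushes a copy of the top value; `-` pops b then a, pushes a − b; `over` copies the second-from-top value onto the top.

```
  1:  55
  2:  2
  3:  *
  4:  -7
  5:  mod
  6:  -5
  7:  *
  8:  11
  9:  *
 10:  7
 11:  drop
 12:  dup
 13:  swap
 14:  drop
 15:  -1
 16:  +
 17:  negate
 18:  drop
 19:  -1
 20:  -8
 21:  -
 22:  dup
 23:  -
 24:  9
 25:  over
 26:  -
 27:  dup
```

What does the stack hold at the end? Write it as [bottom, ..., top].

[0, 9, 9]

55     -> 55
2      -> 55 2
*      -> 110
-7     -> 110 -7
mod    -> 5
-5     -> 5 -5
*      -> -25
11     -> -25 11
*      -> -275
7      -> -275 7
drop   -> -275
dup    -> -275 -275
swap   -> -275 -275
drop   -> -275
-1     -> -275 -1
+      -> -276
negate -> 276
drop   -> (empty)
-1     -> -1
-8     -> -1 -8
-      -> 7
dup    -> 7 7
-      -> 0
9      -> 0 9
over   -> 0 9 0
-      -> 0 9
dup    -> 0 9 9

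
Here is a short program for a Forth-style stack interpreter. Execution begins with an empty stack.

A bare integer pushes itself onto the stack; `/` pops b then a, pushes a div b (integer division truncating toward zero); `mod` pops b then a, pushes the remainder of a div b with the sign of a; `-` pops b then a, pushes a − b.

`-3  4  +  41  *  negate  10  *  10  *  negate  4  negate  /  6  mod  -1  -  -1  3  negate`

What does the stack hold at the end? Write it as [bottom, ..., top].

[-4, -1, -3]

-3     -> -3
4      -> -3 4
+      -> 1
41     -> 1 41
*      -> 41
negate -> -41
10     -> -41 10
*      -> -410
10     -> -410 10
*      -> -4100
negate -> 4100
4      -> 4100 4
negate -> 4100 -4
/      -> -1025
6      -> -1025 6
mod    -> -5
-1     -> -5 -1
-      -> -4
-1     -> -4 -1
3      -> -4 -1 3
negate -> -4 -1 -3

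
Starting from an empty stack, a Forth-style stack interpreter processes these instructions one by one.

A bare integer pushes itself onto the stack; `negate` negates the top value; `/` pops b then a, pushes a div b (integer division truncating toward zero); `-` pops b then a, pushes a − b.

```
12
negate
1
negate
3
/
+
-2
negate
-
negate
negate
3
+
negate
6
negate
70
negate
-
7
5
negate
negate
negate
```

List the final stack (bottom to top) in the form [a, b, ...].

12     -> [12]
negate -> [-12]
1      -> [-12, 1]
negate -> [-12, -1]
3      -> [-12, -1, 3]
/      -> [-12, 0]
+      -> [-12]
-2     -> [-12, -2]
negate -> [-12, 2]
-      -> [-14]
negate -> [14]
negate -> [-14]
3      -> [-14, 3]
+      -> [-11]
negate -> [11]
6      -> [11, 6]
negate -> [11, -6]
70     -> [11, -6, 70]
negate -> [11, -6, -70]
-      -> [11, 64]
7      -> [11, 64, 7]
5      -> [11, 64, 7, 5]
negate -> [11, 64, 7, -5]
negate -> [11, 64, 7, 5]
negate -> [11, 64, 7, -5]

[11, 64, 7, -5]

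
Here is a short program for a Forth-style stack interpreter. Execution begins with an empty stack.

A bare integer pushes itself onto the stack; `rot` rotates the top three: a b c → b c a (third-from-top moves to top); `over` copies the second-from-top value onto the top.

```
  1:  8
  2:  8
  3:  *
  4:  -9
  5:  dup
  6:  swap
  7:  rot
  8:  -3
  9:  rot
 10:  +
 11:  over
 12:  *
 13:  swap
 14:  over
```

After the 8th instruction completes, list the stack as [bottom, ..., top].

[-9, -9, 64, -3]

8    -> [8]
8    -> [8, 8]
*    -> [64]
-9   -> [64, -9]
dup  -> [64, -9, -9]
swap -> [64, -9, -9]
rot  -> [-9, -9, 64]
-3   -> [-9, -9, 64, -3]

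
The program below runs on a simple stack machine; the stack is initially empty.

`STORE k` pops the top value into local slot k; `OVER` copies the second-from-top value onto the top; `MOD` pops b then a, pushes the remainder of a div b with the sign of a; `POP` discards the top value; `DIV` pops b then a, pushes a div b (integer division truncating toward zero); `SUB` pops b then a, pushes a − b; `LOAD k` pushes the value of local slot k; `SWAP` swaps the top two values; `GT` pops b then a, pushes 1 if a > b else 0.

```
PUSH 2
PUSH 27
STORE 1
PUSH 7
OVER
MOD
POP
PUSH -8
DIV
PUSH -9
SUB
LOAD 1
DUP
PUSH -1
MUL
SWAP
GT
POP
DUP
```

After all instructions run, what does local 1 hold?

27

PUSH 2  → 2
PUSH 27 → 2 27
STORE 1 → 2
PUSH 7  → 2 7
OVER    → 2 7 2
MOD     → 2 1
POP     → 2
PUSH -8 → 2 -8
DIV     → 0
PUSH -9 → 0 -9
SUB     → 9
LOAD 1  → 9 27
DUP     → 9 27 27
PUSH -1 → 9 27 27 -1
MUL     → 9 27 -27
SWAP    → 9 -27 27
GT      → 9 0
POP     → 9
DUP     → 9 9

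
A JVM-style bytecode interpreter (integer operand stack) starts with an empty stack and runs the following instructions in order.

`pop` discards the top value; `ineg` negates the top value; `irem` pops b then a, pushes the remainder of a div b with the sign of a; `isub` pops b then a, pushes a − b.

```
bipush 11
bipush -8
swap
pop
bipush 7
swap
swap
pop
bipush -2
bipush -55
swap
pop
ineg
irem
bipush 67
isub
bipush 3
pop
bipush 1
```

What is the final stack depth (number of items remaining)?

2

bipush 11  : 11
bipush -8  : 11 -8
swap       : -8 11
pop        : -8
bipush 7   : -8 7
swap       : 7 -8
swap       : -8 7
pop        : -8
bipush -2  : -8 -2
bipush -55 : -8 -2 -55
swap       : -8 -55 -2
pop        : -8 -55
ineg       : -8 55
irem       : -8
bipush 67  : -8 67
isub       : -75
bipush 3   : -75 3
pop        : -75
bipush 1   : -75 1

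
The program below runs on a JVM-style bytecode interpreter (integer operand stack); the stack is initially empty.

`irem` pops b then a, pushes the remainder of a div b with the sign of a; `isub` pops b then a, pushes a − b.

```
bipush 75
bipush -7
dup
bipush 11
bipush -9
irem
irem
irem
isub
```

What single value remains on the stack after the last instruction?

75

bipush 75  75
bipush -7  75 -7
dup        75 -7 -7
bipush 11  75 -7 -7 11
bipush -9  75 -7 -7 11 -9
irem       75 -7 -7 2
irem       75 -7 -1
irem       75 0
isub       75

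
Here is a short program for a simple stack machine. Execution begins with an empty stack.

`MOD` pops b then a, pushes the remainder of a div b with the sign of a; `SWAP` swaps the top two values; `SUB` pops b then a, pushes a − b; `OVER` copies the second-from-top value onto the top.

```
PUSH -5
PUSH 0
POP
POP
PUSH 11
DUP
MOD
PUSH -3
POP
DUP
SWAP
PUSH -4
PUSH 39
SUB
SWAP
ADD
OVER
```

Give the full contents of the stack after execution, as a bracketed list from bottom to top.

PUSH -5 : -5
PUSH 0  : -5 0
POP     : -5
POP     : (empty)
PUSH 11 : 11
DUP     : 11 11
MOD     : 0
PUSH -3 : 0 -3
POP     : 0
DUP     : 0 0
SWAP    : 0 0
PUSH -4 : 0 0 -4
PUSH 39 : 0 0 -4 39
SUB     : 0 0 -43
SWAP    : 0 -43 0
ADD     : 0 -43
OVER    : 0 -43 0

[0, -43, 0]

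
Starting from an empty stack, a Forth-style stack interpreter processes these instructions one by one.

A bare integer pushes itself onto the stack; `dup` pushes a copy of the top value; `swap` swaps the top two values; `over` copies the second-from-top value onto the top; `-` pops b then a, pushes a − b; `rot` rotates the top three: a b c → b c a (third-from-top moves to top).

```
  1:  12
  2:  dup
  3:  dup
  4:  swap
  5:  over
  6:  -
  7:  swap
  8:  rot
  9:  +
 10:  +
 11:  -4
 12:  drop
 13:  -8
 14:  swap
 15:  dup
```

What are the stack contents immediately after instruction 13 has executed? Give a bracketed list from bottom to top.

[24, -8]

12   -> 12
dup  -> 12 12
dup  -> 12 12 12
swap -> 12 12 12
over -> 12 12 12 12
-    -> 12 12 0
swap -> 12 0 12
rot  -> 0 12 12
+    -> 0 24
+    -> 24
-4   -> 24 -4
drop -> 24
-8   -> 24 -8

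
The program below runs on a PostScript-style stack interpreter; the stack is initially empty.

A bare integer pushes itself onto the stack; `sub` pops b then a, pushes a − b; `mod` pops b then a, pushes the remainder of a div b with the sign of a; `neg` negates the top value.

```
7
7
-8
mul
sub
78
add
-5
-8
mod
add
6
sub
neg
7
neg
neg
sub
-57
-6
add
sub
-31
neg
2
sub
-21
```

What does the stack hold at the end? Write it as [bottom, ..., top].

[-74, 29, -21]

7   -> [7]
7   -> [7, 7]
-8  -> [7, 7, -8]
mul -> [7, -56]
sub -> [63]
78  -> [63, 78]
add -> [141]
-5  -> [141, -5]
-8  -> [141, -5, -8]
mod -> [141, -5]
add -> [136]
6   -> [136, 6]
sub -> [130]
neg -> [-130]
7   -> [-130, 7]
neg -> [-130, -7]
neg -> [-130, 7]
sub -> [-137]
-57 -> [-137, -57]
-6  -> [-137, -57, -6]
add -> [-137, -63]
sub -> [-74]
-31 -> [-74, -31]
neg -> [-74, 31]
2   -> [-74, 31, 2]
sub -> [-74, 29]
-21 -> [-74, 29, -21]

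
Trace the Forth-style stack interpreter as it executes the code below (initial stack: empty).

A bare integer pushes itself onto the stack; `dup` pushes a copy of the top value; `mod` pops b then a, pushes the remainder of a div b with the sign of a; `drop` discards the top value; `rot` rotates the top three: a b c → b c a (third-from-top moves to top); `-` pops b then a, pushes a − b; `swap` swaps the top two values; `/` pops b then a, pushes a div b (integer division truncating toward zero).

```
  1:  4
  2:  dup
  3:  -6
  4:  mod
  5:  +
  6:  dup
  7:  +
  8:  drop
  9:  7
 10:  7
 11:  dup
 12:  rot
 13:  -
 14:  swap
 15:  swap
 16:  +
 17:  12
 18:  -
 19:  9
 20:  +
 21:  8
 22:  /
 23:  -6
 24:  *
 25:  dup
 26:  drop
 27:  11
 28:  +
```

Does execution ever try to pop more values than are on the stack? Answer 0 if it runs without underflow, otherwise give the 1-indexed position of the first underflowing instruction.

4    : 4
dup  : 4 4
-6   : 4 4 -6
mod  : 4 4
+    : 8
dup  : 8 8
+    : 16
drop : (empty)
7    : 7
7    : 7 7
dup  : 7 7 7
rot  : 7 7 7
-    : 7 0
swap : 0 7
swap : 7 0
+    : 7
12   : 7 12
-    : -5
9    : -5 9
+    : 4
8    : 4 8
/    : 0
-6   : 0 -6
*    : 0
dup  : 0 0
drop : 0
11   : 0 11
+    : 11

0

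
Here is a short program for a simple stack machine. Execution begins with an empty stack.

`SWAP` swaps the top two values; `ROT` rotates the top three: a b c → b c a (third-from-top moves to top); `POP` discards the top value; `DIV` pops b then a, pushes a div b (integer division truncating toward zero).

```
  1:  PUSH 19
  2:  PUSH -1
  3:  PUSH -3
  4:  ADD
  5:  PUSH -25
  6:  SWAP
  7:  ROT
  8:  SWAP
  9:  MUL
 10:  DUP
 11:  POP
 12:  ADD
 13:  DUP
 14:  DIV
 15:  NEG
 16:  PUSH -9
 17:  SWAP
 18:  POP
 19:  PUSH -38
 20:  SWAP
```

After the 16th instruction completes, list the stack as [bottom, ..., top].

[-1, -9]

PUSH 19   [19]
PUSH -1   [19, -1]
PUSH -3   [19, -1, -3]
ADD       [19, -4]
PUSH -25  [19, -4, -25]
SWAP      [19, -25, -4]
ROT       [-25, -4, 19]
SWAP      [-25, 19, -4]
MUL       [-25, -76]
DUP       [-25, -76, -76]
POP       [-25, -76]
ADD       [-101]
DUP       [-101, -101]
DIV       [1]
NEG       [-1]
PUSH -9   [-1, -9]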